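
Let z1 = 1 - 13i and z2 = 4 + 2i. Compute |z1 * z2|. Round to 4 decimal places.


Step 1: |z1| = sqrt(1^2 + (-13)^2) = sqrt(170)
Step 2: |z2| = sqrt(4^2 + 2^2) = sqrt(20)
Step 3: |z1*z2| = |z1|*|z2| = sqrt(170) * sqrt(20) = sqrt(170 * 20) = sqrt(3400)
Step 4: = 58.3095

58.3095


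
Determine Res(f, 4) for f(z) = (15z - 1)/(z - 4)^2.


Step 1: Pole of order 2 at z = 4
Step 2: Res = lim d/dz [(z - 4)^2 * f(z)] as z -> 4
Step 3: (z - 4)^2 * f(z) = 15z - 1
Step 4: d/dz[15z - 1] = 15

15


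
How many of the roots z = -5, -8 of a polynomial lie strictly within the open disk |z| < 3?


Step 1: Check each root:
  z = -5: |-5| = 5 >= 3
  z = -8: |-8| = 8 >= 3
Step 2: Count = 0

0


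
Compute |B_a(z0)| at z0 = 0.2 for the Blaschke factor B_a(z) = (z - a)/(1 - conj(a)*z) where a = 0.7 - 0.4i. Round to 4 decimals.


Step 1: Numerator z0 - a = 0.2 - (0.7 - 0.4i) = -0.5 + 0.4i
Step 2: Denominator 1 - conj(a)*z0 = 1 - (0.7 + 0.4i)*0.2 = 0.86 - 0.08i
Step 3: |z0 - a|^2 = (-0.5)^2 + 0.4^2 = 0.41; |1 - conj(a)*z0|^2 = 0.86^2 + (-0.08)^2 = 0.746
Step 4: |B_a(0.2)| = sqrt(0.41 / 0.746) = sqrt(0.549598)
Step 5: = 0.7413

0.7413


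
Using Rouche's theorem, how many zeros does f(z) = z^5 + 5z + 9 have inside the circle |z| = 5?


Step 1: On |z| = 5 the three terms have sizes |z^5| = 5^5 = 3125, |5z| = 5*5 = 25, |9| = 9
Step 2: The dominant term is g(z) = z^5; let h(z) = 5z + 9 so f = g + h
Step 3: On |z| = 5: |g| = 3125 and |h| <= 25 + 9 = 34
Step 4: Since 3125 > 34, |h| < |g| on |z| = 5, so by Rouche f has the same number of zeros as g inside |z| < 5
Step 5: g(z) = z^5 has 5 zeros (all at the origin) inside |z| < 5. Answer = 5

5


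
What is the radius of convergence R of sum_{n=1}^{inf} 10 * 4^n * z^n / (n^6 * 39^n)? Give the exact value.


Step 1: General term a_n = 10 * 4^n / (n^6 * 39^n)
Step 2: By the root test, |a_n|^(1/n) = 10^(1/n) * 4 / (n^(6/n) * 39) -> 4/39 as n -> infinity (since 10^(1/n) -> 1 and n^(6/n) -> 1)
Step 3: R = 1/lim|a_n|^(1/n) = 39/4

39/4


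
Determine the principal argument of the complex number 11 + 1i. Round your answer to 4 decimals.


Step 1: z = 11 + 1i
Step 2: arg(z) = atan2(1, 11)
Step 3: arg(z) = 0.0907

0.0907


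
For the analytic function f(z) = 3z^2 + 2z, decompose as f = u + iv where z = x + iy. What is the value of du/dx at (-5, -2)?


Step 1: f(z) = 3(x+iy)^2 + 2(x+iy) + 0
Step 2: u = 3(x^2 - y^2) + 2x + 0
Step 3: u_x = 6x + 2
Step 4: At (-5, -2): u_x = -30 + 2 = -28

-28


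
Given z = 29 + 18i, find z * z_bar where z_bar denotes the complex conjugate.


Step 1: conj(z) = 29 - 18i
Step 2: z * conj(z) = 29^2 + 18^2
Step 3: = 841 + 324 = 1165

1165


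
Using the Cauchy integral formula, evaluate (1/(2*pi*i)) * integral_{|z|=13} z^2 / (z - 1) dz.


Step 1: f(z) = z^2, a = 1 is inside |z| = 13
Step 2: By Cauchy integral formula: (1/(2pi*i)) * integral = f(a)
Step 3: f(1) = 1^2 = 1

1


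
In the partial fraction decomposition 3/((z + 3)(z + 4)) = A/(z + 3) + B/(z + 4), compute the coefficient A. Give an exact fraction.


Step 1: Multiply both sides by (z + 3) and set z = -3
Step 2: A = 3 / (-3 + 4)
Step 3: A = 3 / 1
Step 4: A = 3

3


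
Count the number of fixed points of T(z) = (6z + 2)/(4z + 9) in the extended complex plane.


Step 1: Fixed points satisfy T(z) = z
Step 2: 4z^2 + 3z - 2 = 0
Step 3: Discriminant = 3^2 - 4*4*(-2) = 41
Step 4: Number of fixed points = 2

2


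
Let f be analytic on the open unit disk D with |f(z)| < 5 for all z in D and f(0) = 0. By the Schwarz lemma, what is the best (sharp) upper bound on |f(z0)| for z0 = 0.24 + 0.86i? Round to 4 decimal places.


Step 1: g = f/5 maps D -> D with g(0) = 0, so by the Schwarz lemma |g(z)| <= |z|, i.e. |f(z)| <= 5|z|; this is sharp (f(z) = 5z).
Step 2: |z0|^2 = 0.24^2 + 0.86^2 = 0.7972
Step 3: |z0| = sqrt(0.7972) = 0.892861
Step 4: Best bound = 5 * |z0| = 5 * 0.892861 = 4.4643

4.4643


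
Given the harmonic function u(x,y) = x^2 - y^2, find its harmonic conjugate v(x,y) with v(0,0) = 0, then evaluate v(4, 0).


Step 1: v_x = -u_y = 2y + 0
Step 2: v_y = u_x = 2x + 0
Step 3: v = 2xy + C
Step 4: v(0,0) = 0 => C = 0
Step 5: v(4, 0) = 0

0


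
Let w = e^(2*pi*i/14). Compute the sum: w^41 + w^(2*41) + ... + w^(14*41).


Step 1: The sum sum_{j=1}^{n} w^(k*j) equals n if n | k, else 0.
Step 2: Here n = 14, k = 41
Step 3: Does n divide k? 14 | 41 -> False
Step 4: Sum = 0

0


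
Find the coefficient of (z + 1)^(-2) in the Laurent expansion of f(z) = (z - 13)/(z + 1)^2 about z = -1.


Step 1: Write the numerator in powers of (z + 1): z - 13 = (z + 1) + (1*(-1) - 13) = (z + 1) - 14
Step 2: Divide by (z + 1)^2: f(z) = -14(z + 1)^(-2) + (z + 1)^(-1)
Step 3: This finite sum is the Laurent series of f about z = -1.
Step 4: Coefficient of (z + 1)^(-2) = 1*(-1) - 13 = -14

-14


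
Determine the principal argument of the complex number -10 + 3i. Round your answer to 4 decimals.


Step 1: z = -10 + 3i
Step 2: arg(z) = atan2(3, -10)
Step 3: arg(z) = 2.8501

2.8501


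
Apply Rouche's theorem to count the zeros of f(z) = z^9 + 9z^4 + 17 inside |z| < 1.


Step 1: On |z| = 1 the three terms have sizes |z^9| = 1^9 = 1, |9z^4| = 9*1^4 = 9, |17| = 17
Step 2: The dominant term is g(z) = 17; let h(z) = z^9 + 9z^4 so f = g + h
Step 3: On |z| = 1: |g| = 17 and |h| <= 1 + 9 = 10
Step 4: Since 17 > 10, |h| < |g| on |z| = 1, so by Rouche f has the same number of zeros as g inside |z| < 1
Step 5: g(z) = 17 is a nonzero constant with no zeros inside |z| < 1. Answer = 0

0


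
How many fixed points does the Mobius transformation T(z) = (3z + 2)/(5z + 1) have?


Step 1: Fixed points satisfy T(z) = z
Step 2: 5z^2 - 2z - 2 = 0
Step 3: Discriminant = (-2)^2 - 4*5*(-2) = 44
Step 4: Number of fixed points = 2

2


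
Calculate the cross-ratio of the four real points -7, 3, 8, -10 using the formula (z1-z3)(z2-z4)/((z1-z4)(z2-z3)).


Step 1: (z1-z3)(z2-z4) = (-15) * 13 = -195
Step 2: (z1-z4)(z2-z3) = 3 * (-5) = -15
Step 3: Cross-ratio = 195/15 = 13

13


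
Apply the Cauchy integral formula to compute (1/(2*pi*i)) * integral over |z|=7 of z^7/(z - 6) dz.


Step 1: f(z) = z^7, a = 6 is inside |z| = 7
Step 2: By Cauchy integral formula: (1/(2pi*i)) * integral = f(a)
Step 3: f(6) = 6^7 = 279936

279936


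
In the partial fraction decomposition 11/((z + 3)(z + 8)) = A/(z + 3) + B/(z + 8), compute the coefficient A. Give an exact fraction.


Step 1: Multiply both sides by (z + 3) and set z = -3
Step 2: A = 11 / (-3 + 8)
Step 3: A = 11 / 5
Step 4: A = 11/5

11/5


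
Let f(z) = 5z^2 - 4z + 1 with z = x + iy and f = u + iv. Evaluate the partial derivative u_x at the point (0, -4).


Step 1: f(z) = 5(x+iy)^2 - 4(x+iy) + 1
Step 2: u = 5(x^2 - y^2) - 4x + 1
Step 3: u_x = 10x - 4
Step 4: At (0, -4): u_x = 0 - 4 = -4

-4


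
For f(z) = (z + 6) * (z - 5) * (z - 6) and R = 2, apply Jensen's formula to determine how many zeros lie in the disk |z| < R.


Jensen's formula: (1/2pi)*integral log|f(Re^it)|dt = log|f(0)| + sum_{|a_k|<R} log(R/|a_k|)
Step 1: f(0) = 6 * (-5) * (-6) = 180
Step 2: log|f(0)| = log|-6| + log|5| + log|6| = 5.193
Step 3: Zeros inside |z| < 2: none
Step 4: Jensen sum = (empty sum) = 0
Step 5: n(R) = number of terms in the Jensen sum = count of zeros inside |z| < 2 = 0

0


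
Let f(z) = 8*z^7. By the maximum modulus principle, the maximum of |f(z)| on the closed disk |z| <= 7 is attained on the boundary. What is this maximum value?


Step 1: On |z| = 7, |f(z)| = 8 * |z|^7 = 8 * 7^7
Step 2: By maximum modulus principle, maximum is on boundary.
Step 3: Maximum = 8 * 823543 = 6588344

6588344


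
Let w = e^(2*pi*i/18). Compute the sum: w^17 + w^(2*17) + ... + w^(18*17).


Step 1: The sum sum_{j=1}^{n} w^(k*j) equals n if n | k, else 0.
Step 2: Here n = 18, k = 17
Step 3: Does n divide k? 18 | 17 -> False
Step 4: Sum = 0

0


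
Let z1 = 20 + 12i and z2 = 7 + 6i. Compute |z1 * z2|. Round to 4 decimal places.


Step 1: |z1| = sqrt(20^2 + 12^2) = sqrt(544)
Step 2: |z2| = sqrt(7^2 + 6^2) = sqrt(85)
Step 3: |z1*z2| = |z1|*|z2| = sqrt(544) * sqrt(85) = sqrt(544 * 85) = sqrt(46240)
Step 4: = 215.0349

215.0349


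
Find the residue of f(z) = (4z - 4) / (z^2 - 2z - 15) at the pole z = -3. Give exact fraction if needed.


Step 1: Q(z) = z^2 - 2z - 15 = (z + 3)(z - 5)
Step 2: Q'(z) = 2z - 2
Step 3: Q'(-3) = -8, P(-3) = -16
Step 4: Res = P(-3)/Q'(-3) = -16/(-8) = 2

2


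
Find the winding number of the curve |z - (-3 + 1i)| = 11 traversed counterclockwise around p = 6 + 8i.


Step 1: Center c = (-3, 1), radius = 11
Step 2: |p - c|^2 = 9^2 + 7^2 = 130
Step 3: r^2 = 121
Step 4: |p-c| > r so winding number = 0

0


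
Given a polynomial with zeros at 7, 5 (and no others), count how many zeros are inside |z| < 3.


Step 1: Check each root:
  z = 7: |7| = 7 >= 3
  z = 5: |5| = 5 >= 3
Step 2: Count = 0

0


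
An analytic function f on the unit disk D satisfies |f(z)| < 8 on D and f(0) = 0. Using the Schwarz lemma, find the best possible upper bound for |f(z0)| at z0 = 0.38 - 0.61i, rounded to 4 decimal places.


Step 1: g = f/8 maps D -> D with g(0) = 0, so by the Schwarz lemma |g(z)| <= |z|, i.e. |f(z)| <= 8|z|; this is sharp (f(z) = 8z).
Step 2: |z0|^2 = 0.38^2 + (-0.61)^2 = 0.5165
Step 3: |z0| = sqrt(0.5165) = 0.718679
Step 4: Best bound = 8 * |z0| = 8 * 0.718679 = 5.7494

5.7494


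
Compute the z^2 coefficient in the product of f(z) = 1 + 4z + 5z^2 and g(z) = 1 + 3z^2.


Step 1: z^2 term in f*g comes from: (1)*(3z^2) + (4z)*(0) + (5z^2)*(1)
Step 2: = 3 + 0 + 5
Step 3: = 8

8


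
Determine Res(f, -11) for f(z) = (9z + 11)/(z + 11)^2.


Step 1: Pole of order 2 at z = -11
Step 2: Res = lim d/dz [(z + 11)^2 * f(z)] as z -> -11
Step 3: (z + 11)^2 * f(z) = 9z + 11
Step 4: d/dz[9z + 11] = 9

9


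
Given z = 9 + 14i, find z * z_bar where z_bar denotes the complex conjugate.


Step 1: conj(z) = 9 - 14i
Step 2: z * conj(z) = 9^2 + 14^2
Step 3: = 81 + 196 = 277

277


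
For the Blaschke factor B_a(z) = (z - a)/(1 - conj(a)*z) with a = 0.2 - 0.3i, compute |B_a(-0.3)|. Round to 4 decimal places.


Step 1: Numerator z0 - a = -0.3 - (0.2 - 0.3i) = -0.5 + 0.3i
Step 2: Denominator 1 - conj(a)*z0 = 1 - (0.2 + 0.3i)*(-0.3) = 1.06 + 0.09i
Step 3: |z0 - a|^2 = (-0.5)^2 + 0.3^2 = 0.34; |1 - conj(a)*z0|^2 = 1.06^2 + 0.09^2 = 1.1317
Step 4: |B_a(-0.3)| = sqrt(0.34 / 1.1317) = sqrt(0.300433)
Step 5: = 0.5481

0.5481


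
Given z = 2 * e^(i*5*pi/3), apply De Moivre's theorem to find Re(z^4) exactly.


Step 1: By De Moivre's theorem, z^4 = 2^4 * e^(i*4*5*pi/3) = 16 * (cos(20*pi/3) + i*sin(20*pi/3))
Step 2: |z|^4 = 2^4 = 16
Step 3: Reduce the angle mod 2*pi: 20*pi/3 - 6*pi = 2*pi/3
Step 4: cos(2*pi/3) = -1/2
Step 5: Re(z^4) = 16 * (-1/2) = -8

-8


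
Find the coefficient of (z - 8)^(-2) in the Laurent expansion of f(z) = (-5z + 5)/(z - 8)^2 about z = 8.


Step 1: Write the numerator in powers of (z - 8): -5z + 5 = -5(z - 8) + (-5*8 + 5) = -5(z - 8) - 35
Step 2: Divide by (z - 8)^2: f(z) = -35(z - 8)^(-2) - 5(z - 8)^(-1)
Step 3: This finite sum is the Laurent series of f about z = 8.
Step 4: Coefficient of (z - 8)^(-2) = -5*8 + 5 = -35

-35


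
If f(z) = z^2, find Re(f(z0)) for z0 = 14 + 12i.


Step 1: z0 = 14 + 12i
Step 2: z0^2 = 14^2 - 12^2 + 336i
Step 3: real part = 196 - 144 = 52

52


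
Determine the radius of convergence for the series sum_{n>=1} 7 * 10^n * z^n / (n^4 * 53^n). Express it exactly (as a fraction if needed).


Step 1: General term a_n = 7 * 10^n / (n^4 * 53^n)
Step 2: By the root test, |a_n|^(1/n) = 7^(1/n) * 10 / (n^(4/n) * 53) -> 10/53 as n -> infinity (since 7^(1/n) -> 1 and n^(4/n) -> 1)
Step 3: R = 1/lim|a_n|^(1/n) = 53/10

53/10


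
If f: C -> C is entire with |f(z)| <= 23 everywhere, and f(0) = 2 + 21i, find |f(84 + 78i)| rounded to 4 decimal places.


Step 1: By Liouville's theorem, a bounded entire function is constant.
Step 2: f(z) = f(0) = 2 + 21i for all z.
Step 3: |f(w)| = |2 + 21i| = sqrt(4 + 441)
Step 4: = 21.095

21.095


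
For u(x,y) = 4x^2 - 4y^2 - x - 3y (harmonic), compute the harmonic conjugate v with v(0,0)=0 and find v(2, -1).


Step 1: v_x = -u_y = 8y + 3
Step 2: v_y = u_x = 8x - 1
Step 3: v = 8xy + 3x - y + C
Step 4: v(0,0) = 0 => C = 0
Step 5: v(2, -1) = -9

-9


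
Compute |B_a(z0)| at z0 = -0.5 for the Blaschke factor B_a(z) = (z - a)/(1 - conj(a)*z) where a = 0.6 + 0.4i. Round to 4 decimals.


Step 1: Numerator z0 - a = -0.5 - (0.6 + 0.4i) = -1.1 - 0.4i
Step 2: Denominator 1 - conj(a)*z0 = 1 - (0.6 - 0.4i)*(-0.5) = 1.3 - 0.2i
Step 3: |z0 - a|^2 = (-1.1)^2 + (-0.4)^2 = 1.37; |1 - conj(a)*z0|^2 = 1.3^2 + (-0.2)^2 = 1.73
Step 4: |B_a(-0.5)| = sqrt(1.37 / 1.73) = sqrt(0.791908)
Step 5: = 0.8899

0.8899


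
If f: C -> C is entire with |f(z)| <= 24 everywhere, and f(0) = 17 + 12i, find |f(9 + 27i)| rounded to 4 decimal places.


Step 1: By Liouville's theorem, a bounded entire function is constant.
Step 2: f(z) = f(0) = 17 + 12i for all z.
Step 3: |f(w)| = |17 + 12i| = sqrt(289 + 144)
Step 4: = 20.8087

20.8087


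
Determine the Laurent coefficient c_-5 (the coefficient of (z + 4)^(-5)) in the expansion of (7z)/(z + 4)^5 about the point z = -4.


Step 1: Write the numerator in powers of (z + 4): 7z = 7(z + 4) + (7*(-4) + 0) = 7(z + 4) - 28
Step 2: Divide by (z + 4)^5: f(z) = -28(z + 4)^(-5) + 7(z + 4)^(-4)
Step 3: This finite sum is the Laurent series of f about z = -4.
Step 4: Coefficient of (z + 4)^(-5) = 7*(-4) + 0 = -28

-28


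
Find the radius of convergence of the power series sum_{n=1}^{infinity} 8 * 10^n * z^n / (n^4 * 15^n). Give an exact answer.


Step 1: General term a_n = 8 * 10^n / (n^4 * 15^n)
Step 2: By the root test, |a_n|^(1/n) = 8^(1/n) * 10 / (n^(4/n) * 15) -> 10/15 as n -> infinity (since 8^(1/n) -> 1 and n^(4/n) -> 1)
Step 3: R = 1/lim|a_n|^(1/n) = 15/10 = 3/2

3/2


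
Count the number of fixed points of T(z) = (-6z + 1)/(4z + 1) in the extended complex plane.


Step 1: Fixed points satisfy T(z) = z
Step 2: 4z^2 + 7z - 1 = 0
Step 3: Discriminant = 7^2 - 4*4*(-1) = 65
Step 4: Number of fixed points = 2

2


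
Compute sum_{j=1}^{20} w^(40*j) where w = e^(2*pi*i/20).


Step 1: The sum sum_{j=1}^{n} w^(k*j) equals n if n | k, else 0.
Step 2: Here n = 20, k = 40
Step 3: Does n divide k? 20 | 40 -> True
Step 4: Sum = 20

20


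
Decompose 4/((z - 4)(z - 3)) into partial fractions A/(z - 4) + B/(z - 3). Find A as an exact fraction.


Step 1: Multiply both sides by (z - 4) and set z = 4
Step 2: A = 4 / (4 - 3)
Step 3: A = 4 / 1
Step 4: A = 4

4


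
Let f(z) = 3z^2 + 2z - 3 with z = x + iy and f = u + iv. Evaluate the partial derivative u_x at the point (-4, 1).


Step 1: f(z) = 3(x+iy)^2 + 2(x+iy) - 3
Step 2: u = 3(x^2 - y^2) + 2x - 3
Step 3: u_x = 6x + 2
Step 4: At (-4, 1): u_x = -24 + 2 = -22

-22


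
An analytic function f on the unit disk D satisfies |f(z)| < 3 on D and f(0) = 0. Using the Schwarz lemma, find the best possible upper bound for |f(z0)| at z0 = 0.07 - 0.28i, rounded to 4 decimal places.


Step 1: g = f/3 maps D -> D with g(0) = 0, so by the Schwarz lemma |g(z)| <= |z|, i.e. |f(z)| <= 3|z|; this is sharp (f(z) = 3z).
Step 2: |z0|^2 = 0.07^2 + (-0.28)^2 = 0.0833
Step 3: |z0| = sqrt(0.0833) = 0.288617
Step 4: Best bound = 3 * |z0| = 3 * 0.288617 = 0.8659

0.8659


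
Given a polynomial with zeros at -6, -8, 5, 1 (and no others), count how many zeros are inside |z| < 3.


Step 1: Check each root:
  z = -6: |-6| = 6 >= 3
  z = -8: |-8| = 8 >= 3
  z = 5: |5| = 5 >= 3
  z = 1: |1| = 1 < 3
Step 2: Count = 1

1


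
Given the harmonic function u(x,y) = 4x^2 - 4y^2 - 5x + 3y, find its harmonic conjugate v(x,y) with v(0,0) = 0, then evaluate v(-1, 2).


Step 1: v_x = -u_y = 8y - 3
Step 2: v_y = u_x = 8x - 5
Step 3: v = 8xy - 3x - 5y + C
Step 4: v(0,0) = 0 => C = 0
Step 5: v(-1, 2) = -23

-23


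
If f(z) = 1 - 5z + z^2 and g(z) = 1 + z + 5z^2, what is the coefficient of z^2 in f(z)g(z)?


Step 1: z^2 term in f*g comes from: (1)*(5z^2) + (-5z)*(z) + (z^2)*(1)
Step 2: = 5 - 5 + 1
Step 3: = 1

1


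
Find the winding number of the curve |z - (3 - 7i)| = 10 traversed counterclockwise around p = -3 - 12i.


Step 1: Center c = (3, -7), radius = 10
Step 2: |p - c|^2 = (-6)^2 + (-5)^2 = 61
Step 3: r^2 = 100
Step 4: |p-c| < r so winding number = 1

1


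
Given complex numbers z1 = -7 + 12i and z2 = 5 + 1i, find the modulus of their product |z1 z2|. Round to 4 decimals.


Step 1: |z1| = sqrt((-7)^2 + 12^2) = sqrt(193)
Step 2: |z2| = sqrt(5^2 + 1^2) = sqrt(26)
Step 3: |z1*z2| = |z1|*|z2| = sqrt(193) * sqrt(26) = sqrt(193 * 26) = sqrt(5018)
Step 4: = 70.8378

70.8378


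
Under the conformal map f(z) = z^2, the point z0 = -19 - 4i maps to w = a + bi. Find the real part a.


Step 1: z0 = -19 - 4i
Step 2: z0^2 = (-19)^2 - (-4)^2 + 152i
Step 3: real part = 361 - 16 = 345

345


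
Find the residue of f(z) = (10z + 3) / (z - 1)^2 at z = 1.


Step 1: Pole of order 2 at z = 1
Step 2: Res = lim d/dz [(z - 1)^2 * f(z)] as z -> 1
Step 3: (z - 1)^2 * f(z) = 10z + 3
Step 4: d/dz[10z + 3] = 10

10


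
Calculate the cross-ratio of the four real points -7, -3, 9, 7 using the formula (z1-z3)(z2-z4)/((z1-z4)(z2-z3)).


Step 1: (z1-z3)(z2-z4) = (-16) * (-10) = 160
Step 2: (z1-z4)(z2-z3) = (-14) * (-12) = 168
Step 3: Cross-ratio = 160/168 = 20/21

20/21


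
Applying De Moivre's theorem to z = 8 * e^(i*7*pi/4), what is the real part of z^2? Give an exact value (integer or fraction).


Step 1: By De Moivre's theorem, z^2 = 8^2 * e^(i*2*7*pi/4) = 64 * (cos(7*pi/2) + i*sin(7*pi/2))
Step 2: |z|^2 = 8^2 = 64
Step 3: Reduce the angle mod 2*pi: 7*pi/2 - 2*pi = 3*pi/2
Step 4: cos(3*pi/2) = 0
Step 5: Re(z^2) = 64 * 0 = 0

0


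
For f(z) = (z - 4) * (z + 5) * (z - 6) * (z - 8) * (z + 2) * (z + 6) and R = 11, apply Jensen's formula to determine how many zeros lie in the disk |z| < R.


Jensen's formula: (1/2pi)*integral log|f(Re^it)|dt = log|f(0)| + sum_{|a_k|<R} log(R/|a_k|)
Step 1: f(0) = (-4) * 5 * (-6) * (-8) * 2 * 6 = -11520
Step 2: log|f(0)| = log|4| + log|-5| + log|6| + log|8| + log|-2| + log|-6| = 9.3518
Step 3: Zeros inside |z| < 11: 4, -5, 6, 8, -2, -6
Step 4: Jensen sum = log(11/4) + log(11/5) + log(11/6) + log(11/8) + log(11/2) + log(11/6) = 5.0355
Step 5: n(R) = number of terms in the Jensen sum = count of zeros inside |z| < 11 = 6

6


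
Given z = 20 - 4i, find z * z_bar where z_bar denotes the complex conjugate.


Step 1: conj(z) = 20 + 4i
Step 2: z * conj(z) = 20^2 + (-4)^2
Step 3: = 400 + 16 = 416

416


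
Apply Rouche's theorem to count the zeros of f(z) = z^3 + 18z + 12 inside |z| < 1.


Step 1: On |z| = 1 the three terms have sizes |z^3| = 1^3 = 1, |18z| = 18*1 = 18, |12| = 12
Step 2: The dominant term is g(z) = 18z; let h(z) = z^3 + 12 so f = g + h
Step 3: On |z| = 1: |g| = 18 and |h| <= 1 + 12 = 13
Step 4: Since 18 > 13, |h| < |g| on |z| = 1, so by Rouche f has the same number of zeros as g inside |z| < 1
Step 5: g(z) = 18z has 1 zero (at the origin, multiplicity 1) inside |z| < 1. Answer = 1

1


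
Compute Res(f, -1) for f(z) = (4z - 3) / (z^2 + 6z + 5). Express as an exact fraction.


Step 1: Q(z) = z^2 + 6z + 5 = (z + 1)(z + 5)
Step 2: Q'(z) = 2z + 6
Step 3: Q'(-1) = 4, P(-1) = -7
Step 4: Res = P(-1)/Q'(-1) = -7/4 = -7/4

-7/4


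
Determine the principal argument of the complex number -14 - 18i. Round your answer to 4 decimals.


Step 1: z = -14 - 18i
Step 2: arg(z) = atan2(-18, -14)
Step 3: arg(z) = -2.2318

-2.2318


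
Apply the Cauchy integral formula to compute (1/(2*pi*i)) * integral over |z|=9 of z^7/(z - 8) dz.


Step 1: f(z) = z^7, a = 8 is inside |z| = 9
Step 2: By Cauchy integral formula: (1/(2pi*i)) * integral = f(a)
Step 3: f(8) = 8^7 = 2097152

2097152


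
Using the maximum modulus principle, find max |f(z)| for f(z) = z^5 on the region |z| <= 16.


Step 1: On |z| = 16, |f(z)| = |z|^5 = 16^5
Step 2: By maximum modulus principle, maximum is on boundary.
Step 3: Maximum = 1048576 = 1048576

1048576


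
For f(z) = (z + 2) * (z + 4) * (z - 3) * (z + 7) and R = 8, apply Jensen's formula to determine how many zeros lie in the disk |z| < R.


Jensen's formula: (1/2pi)*integral log|f(Re^it)|dt = log|f(0)| + sum_{|a_k|<R} log(R/|a_k|)
Step 1: f(0) = 2 * 4 * (-3) * 7 = -168
Step 2: log|f(0)| = log|-2| + log|-4| + log|3| + log|-7| = 5.124
Step 3: Zeros inside |z| < 8: -2, -4, 3, -7
Step 4: Jensen sum = log(8/2) + log(8/4) + log(8/3) + log(8/7) = 3.1938
Step 5: n(R) = number of terms in the Jensen sum = count of zeros inside |z| < 8 = 4

4


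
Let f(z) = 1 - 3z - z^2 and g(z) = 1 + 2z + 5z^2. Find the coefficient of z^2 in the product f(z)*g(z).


Step 1: z^2 term in f*g comes from: (1)*(5z^2) + (-3z)*(2z) + (-z^2)*(1)
Step 2: = 5 - 6 - 1
Step 3: = -2

-2


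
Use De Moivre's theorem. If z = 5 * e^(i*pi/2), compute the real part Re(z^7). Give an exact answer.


Step 1: By De Moivre's theorem, z^7 = 5^7 * e^(i*7*pi/2) = 78125 * (cos(7*pi/2) + i*sin(7*pi/2))
Step 2: |z|^7 = 5^7 = 78125
Step 3: Reduce the angle mod 2*pi: 7*pi/2 - 2*pi = 3*pi/2
Step 4: cos(3*pi/2) = 0
Step 5: Re(z^7) = 78125 * 0 = 0

0


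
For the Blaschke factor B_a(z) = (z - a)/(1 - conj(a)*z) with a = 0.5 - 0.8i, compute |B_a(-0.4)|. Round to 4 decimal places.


Step 1: Numerator z0 - a = -0.4 - (0.5 - 0.8i) = -0.9 + 0.8i
Step 2: Denominator 1 - conj(a)*z0 = 1 - (0.5 + 0.8i)*(-0.4) = 1.2 + 0.32i
Step 3: |z0 - a|^2 = (-0.9)^2 + 0.8^2 = 1.45; |1 - conj(a)*z0|^2 = 1.2^2 + 0.32^2 = 1.5424
Step 4: |B_a(-0.4)| = sqrt(1.45 / 1.5424) = sqrt(0.940093)
Step 5: = 0.9696

0.9696


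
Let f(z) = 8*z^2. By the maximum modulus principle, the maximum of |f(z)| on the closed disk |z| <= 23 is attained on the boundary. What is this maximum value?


Step 1: On |z| = 23, |f(z)| = 8 * |z|^2 = 8 * 23^2
Step 2: By maximum modulus principle, maximum is on boundary.
Step 3: Maximum = 8 * 529 = 4232

4232


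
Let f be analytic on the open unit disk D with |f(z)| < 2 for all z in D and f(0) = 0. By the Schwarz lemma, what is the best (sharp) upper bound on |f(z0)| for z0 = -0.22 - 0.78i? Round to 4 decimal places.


Step 1: g = f/2 maps D -> D with g(0) = 0, so by the Schwarz lemma |g(z)| <= |z|, i.e. |f(z)| <= 2|z|; this is sharp (f(z) = 2z).
Step 2: |z0|^2 = (-0.22)^2 + (-0.78)^2 = 0.6568
Step 3: |z0| = sqrt(0.6568) = 0.810432
Step 4: Best bound = 2 * |z0| = 2 * 0.810432 = 1.6209

1.6209


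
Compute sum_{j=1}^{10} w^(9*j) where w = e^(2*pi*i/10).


Step 1: The sum sum_{j=1}^{n} w^(k*j) equals n if n | k, else 0.
Step 2: Here n = 10, k = 9
Step 3: Does n divide k? 10 | 9 -> False
Step 4: Sum = 0

0


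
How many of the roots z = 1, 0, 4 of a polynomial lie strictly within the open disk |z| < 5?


Step 1: Check each root:
  z = 1: |1| = 1 < 5
  z = 0: |0| = 0 < 5
  z = 4: |4| = 4 < 5
Step 2: Count = 3

3


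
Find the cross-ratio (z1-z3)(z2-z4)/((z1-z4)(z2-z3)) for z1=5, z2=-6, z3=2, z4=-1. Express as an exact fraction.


Step 1: (z1-z3)(z2-z4) = 3 * (-5) = -15
Step 2: (z1-z4)(z2-z3) = 6 * (-8) = -48
Step 3: Cross-ratio = 15/48 = 5/16

5/16


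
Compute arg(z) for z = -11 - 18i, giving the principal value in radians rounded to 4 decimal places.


Step 1: z = -11 - 18i
Step 2: arg(z) = atan2(-18, -11)
Step 3: arg(z) = -2.1193

-2.1193


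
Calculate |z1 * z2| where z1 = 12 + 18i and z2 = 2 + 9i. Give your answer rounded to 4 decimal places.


Step 1: |z1| = sqrt(12^2 + 18^2) = sqrt(468)
Step 2: |z2| = sqrt(2^2 + 9^2) = sqrt(85)
Step 3: |z1*z2| = |z1|*|z2| = sqrt(468) * sqrt(85) = sqrt(468 * 85) = sqrt(39780)
Step 4: = 199.4492

199.4492


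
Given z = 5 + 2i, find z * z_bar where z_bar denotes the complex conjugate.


Step 1: conj(z) = 5 - 2i
Step 2: z * conj(z) = 5^2 + 2^2
Step 3: = 25 + 4 = 29

29


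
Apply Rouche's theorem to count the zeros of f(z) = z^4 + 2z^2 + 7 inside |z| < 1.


Step 1: On |z| = 1 the three terms have sizes |z^4| = 1^4 = 1, |2z^2| = 2*1^2 = 2, |7| = 7
Step 2: The dominant term is g(z) = 7; let h(z) = z^4 + 2z^2 so f = g + h
Step 3: On |z| = 1: |g| = 7 and |h| <= 1 + 2 = 3
Step 4: Since 7 > 3, |h| < |g| on |z| = 1, so by Rouche f has the same number of zeros as g inside |z| < 1
Step 5: g(z) = 7 is a nonzero constant with no zeros inside |z| < 1. Answer = 0

0


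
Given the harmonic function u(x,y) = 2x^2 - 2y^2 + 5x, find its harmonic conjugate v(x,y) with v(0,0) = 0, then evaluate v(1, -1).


Step 1: v_x = -u_y = 4y + 0
Step 2: v_y = u_x = 4x + 5
Step 3: v = 4xy + 5y + C
Step 4: v(0,0) = 0 => C = 0
Step 5: v(1, -1) = -9

-9


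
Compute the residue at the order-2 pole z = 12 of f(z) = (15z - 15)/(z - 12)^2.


Step 1: Pole of order 2 at z = 12
Step 2: Res = lim d/dz [(z - 12)^2 * f(z)] as z -> 12
Step 3: (z - 12)^2 * f(z) = 15z - 15
Step 4: d/dz[15z - 15] = 15

15


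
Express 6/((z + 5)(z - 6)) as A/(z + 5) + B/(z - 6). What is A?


Step 1: Multiply both sides by (z + 5) and set z = -5
Step 2: A = 6 / (-5 - 6)
Step 3: A = 6 / (-11)
Step 4: A = -6/11

-6/11


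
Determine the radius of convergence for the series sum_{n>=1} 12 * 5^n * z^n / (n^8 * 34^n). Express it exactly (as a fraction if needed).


Step 1: General term a_n = 12 * 5^n / (n^8 * 34^n)
Step 2: By the root test, |a_n|^(1/n) = 12^(1/n) * 5 / (n^(8/n) * 34) -> 5/34 as n -> infinity (since 12^(1/n) -> 1 and n^(8/n) -> 1)
Step 3: R = 1/lim|a_n|^(1/n) = 34/5

34/5


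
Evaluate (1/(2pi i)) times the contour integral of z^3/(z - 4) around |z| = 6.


Step 1: f(z) = z^3, a = 4 is inside |z| = 6
Step 2: By Cauchy integral formula: (1/(2pi*i)) * integral = f(a)
Step 3: f(4) = 4^3 = 64

64


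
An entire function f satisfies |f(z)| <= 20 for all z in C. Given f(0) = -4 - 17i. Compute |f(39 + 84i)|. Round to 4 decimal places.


Step 1: By Liouville's theorem, a bounded entire function is constant.
Step 2: f(z) = f(0) = -4 - 17i for all z.
Step 3: |f(w)| = |-4 - 17i| = sqrt(16 + 289)
Step 4: = 17.4642

17.4642


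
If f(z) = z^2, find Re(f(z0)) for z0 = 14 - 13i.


Step 1: z0 = 14 - 13i
Step 2: z0^2 = 14^2 - (-13)^2 - 364i
Step 3: real part = 196 - 169 = 27

27


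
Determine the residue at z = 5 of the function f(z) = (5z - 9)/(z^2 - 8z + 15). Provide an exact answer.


Step 1: Q(z) = z^2 - 8z + 15 = (z - 5)(z - 3)
Step 2: Q'(z) = 2z - 8
Step 3: Q'(5) = 2, P(5) = 16
Step 4: Res = P(5)/Q'(5) = 16/2 = 8

8


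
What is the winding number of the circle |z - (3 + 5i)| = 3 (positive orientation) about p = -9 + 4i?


Step 1: Center c = (3, 5), radius = 3
Step 2: |p - c|^2 = (-12)^2 + (-1)^2 = 145
Step 3: r^2 = 9
Step 4: |p-c| > r so winding number = 0

0


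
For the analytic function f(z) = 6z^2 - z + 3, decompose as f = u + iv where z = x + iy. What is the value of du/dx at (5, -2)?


Step 1: f(z) = 6(x+iy)^2 - (x+iy) + 3
Step 2: u = 6(x^2 - y^2) - x + 3
Step 3: u_x = 12x - 1
Step 4: At (5, -2): u_x = 60 - 1 = 59

59


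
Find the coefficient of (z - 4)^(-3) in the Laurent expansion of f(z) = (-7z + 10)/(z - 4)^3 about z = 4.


Step 1: Write the numerator in powers of (z - 4): -7z + 10 = -7(z - 4) + (-7*4 + 10) = -7(z - 4) - 18
Step 2: Divide by (z - 4)^3: f(z) = -18(z - 4)^(-3) - 7(z - 4)^(-2)
Step 3: This finite sum is the Laurent series of f about z = 4.
Step 4: Coefficient of (z - 4)^(-3) = -7*4 + 10 = -18

-18


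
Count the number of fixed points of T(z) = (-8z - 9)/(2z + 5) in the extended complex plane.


Step 1: Fixed points satisfy T(z) = z
Step 2: 2z^2 + 13z + 9 = 0
Step 3: Discriminant = 13^2 - 4*2*9 = 97
Step 4: Number of fixed points = 2

2


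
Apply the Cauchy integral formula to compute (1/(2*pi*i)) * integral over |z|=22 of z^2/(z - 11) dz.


Step 1: f(z) = z^2, a = 11 is inside |z| = 22
Step 2: By Cauchy integral formula: (1/(2pi*i)) * integral = f(a)
Step 3: f(11) = 11^2 = 121

121


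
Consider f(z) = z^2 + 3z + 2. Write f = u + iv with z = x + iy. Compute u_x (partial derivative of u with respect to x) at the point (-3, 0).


Step 1: f(z) = (x+iy)^2 + 3(x+iy) + 2
Step 2: u = (x^2 - y^2) + 3x + 2
Step 3: u_x = 2x + 3
Step 4: At (-3, 0): u_x = -6 + 3 = -3

-3


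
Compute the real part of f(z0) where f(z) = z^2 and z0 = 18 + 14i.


Step 1: z0 = 18 + 14i
Step 2: z0^2 = 18^2 - 14^2 + 504i
Step 3: real part = 324 - 196 = 128

128


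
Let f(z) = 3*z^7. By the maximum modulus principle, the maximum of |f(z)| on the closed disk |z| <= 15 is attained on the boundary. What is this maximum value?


Step 1: On |z| = 15, |f(z)| = 3 * |z|^7 = 3 * 15^7
Step 2: By maximum modulus principle, maximum is on boundary.
Step 3: Maximum = 3 * 170859375 = 512578125

512578125


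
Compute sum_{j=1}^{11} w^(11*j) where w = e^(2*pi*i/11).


Step 1: The sum sum_{j=1}^{n} w^(k*j) equals n if n | k, else 0.
Step 2: Here n = 11, k = 11
Step 3: Does n divide k? 11 | 11 -> True
Step 4: Sum = 11

11


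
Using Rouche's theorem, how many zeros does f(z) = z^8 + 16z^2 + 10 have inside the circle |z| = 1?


Step 1: On |z| = 1 the three terms have sizes |z^8| = 1^8 = 1, |16z^2| = 16*1^2 = 16, |10| = 10
Step 2: The dominant term is g(z) = 16z^2; let h(z) = z^8 + 10 so f = g + h
Step 3: On |z| = 1: |g| = 16 and |h| <= 1 + 10 = 11
Step 4: Since 16 > 11, |h| < |g| on |z| = 1, so by Rouche f has the same number of zeros as g inside |z| < 1
Step 5: g(z) = 16z^2 has 2 zeros (at the origin, multiplicity 2) inside |z| < 1. Answer = 2

2


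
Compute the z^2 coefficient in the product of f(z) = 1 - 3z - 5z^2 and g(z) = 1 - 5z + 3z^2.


Step 1: z^2 term in f*g comes from: (1)*(3z^2) + (-3z)*(-5z) + (-5z^2)*(1)
Step 2: = 3 + 15 - 5
Step 3: = 13

13


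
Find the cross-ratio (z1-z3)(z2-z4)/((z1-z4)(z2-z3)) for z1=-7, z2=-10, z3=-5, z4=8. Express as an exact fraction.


Step 1: (z1-z3)(z2-z4) = (-2) * (-18) = 36
Step 2: (z1-z4)(z2-z3) = (-15) * (-5) = 75
Step 3: Cross-ratio = 36/75 = 12/25

12/25


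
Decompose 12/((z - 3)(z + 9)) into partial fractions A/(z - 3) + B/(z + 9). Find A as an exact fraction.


Step 1: Multiply both sides by (z - 3) and set z = 3
Step 2: A = 12 / (3 + 9)
Step 3: A = 12 / 12
Step 4: A = 1

1


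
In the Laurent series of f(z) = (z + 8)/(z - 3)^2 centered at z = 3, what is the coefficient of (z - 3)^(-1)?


Step 1: Write the numerator in powers of (z - 3): z + 8 = (z - 3) + (1*3 + 8) = (z - 3) + 11
Step 2: Divide by (z - 3)^2: f(z) = 11(z - 3)^(-2) + (z - 3)^(-1)
Step 3: This finite sum is the Laurent series of f about z = 3.
Step 4: Coefficient of (z - 3)^(-1) = coefficient of (z - 3) in the re-centred numerator = 1

1


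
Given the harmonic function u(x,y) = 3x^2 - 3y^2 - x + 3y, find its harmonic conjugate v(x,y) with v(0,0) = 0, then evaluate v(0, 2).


Step 1: v_x = -u_y = 6y - 3
Step 2: v_y = u_x = 6x - 1
Step 3: v = 6xy - 3x - y + C
Step 4: v(0,0) = 0 => C = 0
Step 5: v(0, 2) = -2

-2


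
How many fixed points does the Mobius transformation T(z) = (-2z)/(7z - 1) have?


Step 1: Fixed points satisfy T(z) = z
Step 2: 7z^2 + z = 0
Step 3: Discriminant = 1^2 - 4*7*0 = 1
Step 4: Number of fixed points = 2

2


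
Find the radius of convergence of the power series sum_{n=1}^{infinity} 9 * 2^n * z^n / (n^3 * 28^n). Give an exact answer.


Step 1: General term a_n = 9 * 2^n / (n^3 * 28^n)
Step 2: By the root test, |a_n|^(1/n) = 9^(1/n) * 2 / (n^(3/n) * 28) -> 2/28 as n -> infinity (since 9^(1/n) -> 1 and n^(3/n) -> 1)
Step 3: R = 1/lim|a_n|^(1/n) = 28/2 = 14

14


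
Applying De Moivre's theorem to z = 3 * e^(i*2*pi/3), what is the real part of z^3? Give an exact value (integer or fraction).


Step 1: By De Moivre's theorem, z^3 = 3^3 * e^(i*3*2*pi/3) = 27 * (cos(2*pi) + i*sin(2*pi))
Step 2: |z|^3 = 3^3 = 27
Step 3: Reduce the angle mod 2*pi: 2*pi - 2*pi = 0
Step 4: cos(0) = 1
Step 5: Re(z^3) = 27 * 1 = 27

27


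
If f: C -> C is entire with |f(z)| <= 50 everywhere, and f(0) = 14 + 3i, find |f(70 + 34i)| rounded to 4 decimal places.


Step 1: By Liouville's theorem, a bounded entire function is constant.
Step 2: f(z) = f(0) = 14 + 3i for all z.
Step 3: |f(w)| = |14 + 3i| = sqrt(196 + 9)
Step 4: = 14.3178

14.3178


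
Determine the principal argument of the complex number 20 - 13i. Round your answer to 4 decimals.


Step 1: z = 20 - 13i
Step 2: arg(z) = atan2(-13, 20)
Step 3: arg(z) = -0.5764

-0.5764


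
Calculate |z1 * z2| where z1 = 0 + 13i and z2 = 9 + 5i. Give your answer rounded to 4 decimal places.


Step 1: |z1| = sqrt(0^2 + 13^2) = sqrt(169)
Step 2: |z2| = sqrt(9^2 + 5^2) = sqrt(106)
Step 3: |z1*z2| = |z1|*|z2| = sqrt(169) * sqrt(106) = sqrt(169 * 106) = sqrt(17914)
Step 4: = 133.8432

133.8432


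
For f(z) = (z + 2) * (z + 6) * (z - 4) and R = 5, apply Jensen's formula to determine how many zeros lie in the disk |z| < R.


Jensen's formula: (1/2pi)*integral log|f(Re^it)|dt = log|f(0)| + sum_{|a_k|<R} log(R/|a_k|)
Step 1: f(0) = 2 * 6 * (-4) = -48
Step 2: log|f(0)| = log|-2| + log|-6| + log|4| = 3.8712
Step 3: Zeros inside |z| < 5: -2, 4
Step 4: Jensen sum = log(5/2) + log(5/4) = 1.1394
Step 5: n(R) = number of terms in the Jensen sum = count of zeros inside |z| < 5 = 2

2


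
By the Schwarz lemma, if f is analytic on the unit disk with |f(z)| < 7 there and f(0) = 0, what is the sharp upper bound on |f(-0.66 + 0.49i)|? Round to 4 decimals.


Step 1: g = f/7 maps D -> D with g(0) = 0, so by the Schwarz lemma |g(z)| <= |z|, i.e. |f(z)| <= 7|z|; this is sharp (f(z) = 7z).
Step 2: |z0|^2 = (-0.66)^2 + 0.49^2 = 0.6757
Step 3: |z0| = sqrt(0.6757) = 0.82201
Step 4: Best bound = 7 * |z0| = 7 * 0.82201 = 5.7541

5.7541


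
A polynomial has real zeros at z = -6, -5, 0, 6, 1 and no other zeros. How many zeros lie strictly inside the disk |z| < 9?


Step 1: Check each root:
  z = -6: |-6| = 6 < 9
  z = -5: |-5| = 5 < 9
  z = 0: |0| = 0 < 9
  z = 6: |6| = 6 < 9
  z = 1: |1| = 1 < 9
Step 2: Count = 5

5


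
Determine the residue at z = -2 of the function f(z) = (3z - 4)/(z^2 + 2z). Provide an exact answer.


Step 1: Q(z) = z^2 + 2z = (z + 2)(z)
Step 2: Q'(z) = 2z + 2
Step 3: Q'(-2) = -2, P(-2) = -10
Step 4: Res = P(-2)/Q'(-2) = -10/(-2) = 5

5


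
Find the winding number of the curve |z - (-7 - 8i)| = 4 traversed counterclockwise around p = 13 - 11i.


Step 1: Center c = (-7, -8), radius = 4
Step 2: |p - c|^2 = 20^2 + (-3)^2 = 409
Step 3: r^2 = 16
Step 4: |p-c| > r so winding number = 0

0


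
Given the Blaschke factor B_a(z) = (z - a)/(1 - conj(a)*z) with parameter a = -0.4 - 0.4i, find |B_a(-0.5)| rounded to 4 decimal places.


Step 1: Numerator z0 - a = -0.5 - (-0.4 - 0.4i) = -0.1 + 0.4i
Step 2: Denominator 1 - conj(a)*z0 = 1 - (-0.4 + 0.4i)*(-0.5) = 0.8 + 0.2i
Step 3: |z0 - a|^2 = (-0.1)^2 + 0.4^2 = 0.17; |1 - conj(a)*z0|^2 = 0.8^2 + 0.2^2 = 0.68
Step 4: |B_a(-0.5)| = sqrt(0.17 / 0.68) = sqrt(0.25)
Step 5: = 0.5

0.5


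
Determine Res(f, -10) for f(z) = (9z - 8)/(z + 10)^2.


Step 1: Pole of order 2 at z = -10
Step 2: Res = lim d/dz [(z + 10)^2 * f(z)] as z -> -10
Step 3: (z + 10)^2 * f(z) = 9z - 8
Step 4: d/dz[9z - 8] = 9

9


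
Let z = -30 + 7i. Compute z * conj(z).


Step 1: conj(z) = -30 - 7i
Step 2: z * conj(z) = (-30)^2 + 7^2
Step 3: = 900 + 49 = 949

949


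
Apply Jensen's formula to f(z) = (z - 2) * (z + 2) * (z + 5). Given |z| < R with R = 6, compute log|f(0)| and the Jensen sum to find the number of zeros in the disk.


Jensen's formula: (1/2pi)*integral log|f(Re^it)|dt = log|f(0)| + sum_{|a_k|<R} log(R/|a_k|)
Step 1: f(0) = (-2) * 2 * 5 = -20
Step 2: log|f(0)| = log|2| + log|-2| + log|-5| = 2.9957
Step 3: Zeros inside |z| < 6: 2, -2, -5
Step 4: Jensen sum = log(6/2) + log(6/2) + log(6/5) = 2.3795
Step 5: n(R) = number of terms in the Jensen sum = count of zeros inside |z| < 6 = 3

3


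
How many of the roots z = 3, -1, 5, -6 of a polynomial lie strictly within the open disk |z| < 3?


Step 1: Check each root:
  z = 3: |3| = 3 >= 3
  z = -1: |-1| = 1 < 3
  z = 5: |5| = 5 >= 3
  z = -6: |-6| = 6 >= 3
Step 2: Count = 1

1


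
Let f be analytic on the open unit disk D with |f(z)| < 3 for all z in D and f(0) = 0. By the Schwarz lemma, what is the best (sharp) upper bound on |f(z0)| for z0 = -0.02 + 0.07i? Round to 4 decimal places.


Step 1: g = f/3 maps D -> D with g(0) = 0, so by the Schwarz lemma |g(z)| <= |z|, i.e. |f(z)| <= 3|z|; this is sharp (f(z) = 3z).
Step 2: |z0|^2 = (-0.02)^2 + 0.07^2 = 0.0053
Step 3: |z0| = sqrt(0.0053) = 0.072801
Step 4: Best bound = 3 * |z0| = 3 * 0.072801 = 0.2184

0.2184


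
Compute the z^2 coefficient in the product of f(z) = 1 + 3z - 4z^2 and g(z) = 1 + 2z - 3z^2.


Step 1: z^2 term in f*g comes from: (1)*(-3z^2) + (3z)*(2z) + (-4z^2)*(1)
Step 2: = -3 + 6 - 4
Step 3: = -1

-1


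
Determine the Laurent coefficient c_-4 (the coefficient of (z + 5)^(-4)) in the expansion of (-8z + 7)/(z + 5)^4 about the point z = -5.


Step 1: Write the numerator in powers of (z + 5): -8z + 7 = -8(z + 5) + (-8*(-5) + 7) = -8(z + 5) + 47
Step 2: Divide by (z + 5)^4: f(z) = 47(z + 5)^(-4) - 8(z + 5)^(-3)
Step 3: This finite sum is the Laurent series of f about z = -5.
Step 4: Coefficient of (z + 5)^(-4) = -8*(-5) + 7 = 47

47


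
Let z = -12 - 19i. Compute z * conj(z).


Step 1: conj(z) = -12 + 19i
Step 2: z * conj(z) = (-12)^2 + (-19)^2
Step 3: = 144 + 361 = 505

505


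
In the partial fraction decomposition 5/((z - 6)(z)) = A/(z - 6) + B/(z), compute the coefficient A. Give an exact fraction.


Step 1: Multiply both sides by (z - 6) and set z = 6
Step 2: A = 5 / (6 - 0)
Step 3: A = 5 / 6
Step 4: A = 5/6

5/6


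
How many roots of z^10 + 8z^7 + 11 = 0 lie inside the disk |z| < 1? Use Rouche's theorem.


Step 1: On |z| = 1 the three terms have sizes |z^10| = 1^10 = 1, |8z^7| = 8*1^7 = 8, |11| = 11
Step 2: The dominant term is g(z) = 11; let h(z) = z^10 + 8z^7 so f = g + h
Step 3: On |z| = 1: |g| = 11 and |h| <= 1 + 8 = 9
Step 4: Since 11 > 9, |h| < |g| on |z| = 1, so by Rouche f has the same number of zeros as g inside |z| < 1
Step 5: g(z) = 11 is a nonzero constant with no zeros inside |z| < 1. Answer = 0

0


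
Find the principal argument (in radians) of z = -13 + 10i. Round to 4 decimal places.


Step 1: z = -13 + 10i
Step 2: arg(z) = atan2(10, -13)
Step 3: arg(z) = 2.4859

2.4859


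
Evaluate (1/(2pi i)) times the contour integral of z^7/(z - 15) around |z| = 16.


Step 1: f(z) = z^7, a = 15 is inside |z| = 16
Step 2: By Cauchy integral formula: (1/(2pi*i)) * integral = f(a)
Step 3: f(15) = 15^7 = 170859375

170859375


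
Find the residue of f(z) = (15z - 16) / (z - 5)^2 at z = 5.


Step 1: Pole of order 2 at z = 5
Step 2: Res = lim d/dz [(z - 5)^2 * f(z)] as z -> 5
Step 3: (z - 5)^2 * f(z) = 15z - 16
Step 4: d/dz[15z - 16] = 15

15


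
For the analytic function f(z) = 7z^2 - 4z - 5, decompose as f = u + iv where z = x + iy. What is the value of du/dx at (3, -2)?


Step 1: f(z) = 7(x+iy)^2 - 4(x+iy) - 5
Step 2: u = 7(x^2 - y^2) - 4x - 5
Step 3: u_x = 14x - 4
Step 4: At (3, -2): u_x = 42 - 4 = 38

38


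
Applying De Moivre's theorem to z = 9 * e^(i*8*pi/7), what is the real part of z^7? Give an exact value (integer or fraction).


Step 1: By De Moivre's theorem, z^7 = 9^7 * e^(i*7*8*pi/7) = 4782969 * (cos(8*pi) + i*sin(8*pi))
Step 2: |z|^7 = 9^7 = 4782969
Step 3: Reduce the angle mod 2*pi: 8*pi - 8*pi = 0
Step 4: cos(0) = 1
Step 5: Re(z^7) = 4782969 * 1 = 4782969

4782969


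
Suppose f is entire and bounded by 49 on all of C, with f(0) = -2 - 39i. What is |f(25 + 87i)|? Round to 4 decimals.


Step 1: By Liouville's theorem, a bounded entire function is constant.
Step 2: f(z) = f(0) = -2 - 39i for all z.
Step 3: |f(w)| = |-2 - 39i| = sqrt(4 + 1521)
Step 4: = 39.0512

39.0512


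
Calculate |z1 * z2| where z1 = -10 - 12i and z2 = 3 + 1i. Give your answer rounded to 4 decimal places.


Step 1: |z1| = sqrt((-10)^2 + (-12)^2) = sqrt(244)
Step 2: |z2| = sqrt(3^2 + 1^2) = sqrt(10)
Step 3: |z1*z2| = |z1|*|z2| = sqrt(244) * sqrt(10) = sqrt(244 * 10) = sqrt(2440)
Step 4: = 49.3964

49.3964
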